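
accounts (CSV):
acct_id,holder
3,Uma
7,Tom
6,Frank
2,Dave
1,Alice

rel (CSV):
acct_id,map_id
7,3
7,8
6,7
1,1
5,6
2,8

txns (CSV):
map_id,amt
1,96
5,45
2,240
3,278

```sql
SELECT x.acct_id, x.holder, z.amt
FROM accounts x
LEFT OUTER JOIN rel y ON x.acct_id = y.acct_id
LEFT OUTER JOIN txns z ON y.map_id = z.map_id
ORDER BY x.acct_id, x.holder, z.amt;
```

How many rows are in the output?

6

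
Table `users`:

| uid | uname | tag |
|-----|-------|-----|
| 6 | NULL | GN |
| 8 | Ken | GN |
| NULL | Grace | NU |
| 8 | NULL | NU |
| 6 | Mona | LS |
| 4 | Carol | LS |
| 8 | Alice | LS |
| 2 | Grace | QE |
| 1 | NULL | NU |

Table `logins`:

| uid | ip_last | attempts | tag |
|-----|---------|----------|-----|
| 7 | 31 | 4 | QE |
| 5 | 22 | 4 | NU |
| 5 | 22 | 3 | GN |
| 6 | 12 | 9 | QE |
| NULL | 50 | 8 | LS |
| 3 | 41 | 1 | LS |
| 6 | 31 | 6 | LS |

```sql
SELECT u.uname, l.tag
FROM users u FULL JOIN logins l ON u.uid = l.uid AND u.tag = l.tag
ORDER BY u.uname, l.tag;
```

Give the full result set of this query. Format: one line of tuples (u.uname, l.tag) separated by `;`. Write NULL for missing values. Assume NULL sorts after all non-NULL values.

FULL OUTER JOIN keeps every row from both sides; unmatched rows get NULL for the other side's columns.
Matching on u.uid = l.uid AND u.tag = l.tag. A NULL in a compared column never satisfies the condition.
- u[0] uid=6, tag=GN → no match; kept with NULLs on the l side.
- u[1] uid=8, tag=GN → no match; kept with NULLs on the l side.
- u[2] uid=NULL, tag=NU → no match; kept with NULLs on the l side.
- u[3] uid=8, tag=NU → no match; kept with NULLs on the l side.
- u[4] uid=6, tag=LS → 1 match(es) in l → 1 row(s).
- u[5] uid=4, tag=LS → no match; kept with NULLs on the l side.
- u[6] uid=8, tag=LS → no match; kept with NULLs on the l side.
- u[7] uid=2, tag=QE → no match; kept with NULLs on the l side.
- u[8] uid=1, tag=NU → no match; kept with NULLs on the l side.
- 6 l row(s) had no u match → kept, u columns NULL.

(Alice, NULL); (Carol, NULL); (Grace, NULL); (Grace, NULL); (Ken, NULL); (Mona, LS); (NULL, GN); (NULL, LS); (NULL, LS); (NULL, NU); (NULL, QE); (NULL, QE); (NULL, NULL); (NULL, NULL); (NULL, NULL)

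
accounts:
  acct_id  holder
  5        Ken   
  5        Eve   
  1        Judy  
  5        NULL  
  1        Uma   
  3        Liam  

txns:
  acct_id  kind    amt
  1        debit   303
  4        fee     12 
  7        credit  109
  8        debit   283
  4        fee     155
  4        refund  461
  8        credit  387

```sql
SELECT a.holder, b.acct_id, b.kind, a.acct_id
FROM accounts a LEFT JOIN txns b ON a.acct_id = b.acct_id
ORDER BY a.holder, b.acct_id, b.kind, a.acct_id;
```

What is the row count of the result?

6

LEFT JOIN keeps every row from `accounts`; unmatched rows get NULL for `txns`'s columns.
Matching on a.acct_id = b.acct_id.
- acct_id=5: no b row matches, row kept with b columns NULL.
- acct_id=5: no b row matches, row kept with b columns NULL.
- acct_id=1: 1 matching b row(s), so 1 row(s) emitted.
- acct_id=5: no b row matches, row kept with b columns NULL.
- acct_id=1: 1 matching b row(s), so 1 row(s) emitted.
- acct_id=3: no b row matches, row kept with b columns NULL.
Total: 2 matched + 4 padded = 6 rows.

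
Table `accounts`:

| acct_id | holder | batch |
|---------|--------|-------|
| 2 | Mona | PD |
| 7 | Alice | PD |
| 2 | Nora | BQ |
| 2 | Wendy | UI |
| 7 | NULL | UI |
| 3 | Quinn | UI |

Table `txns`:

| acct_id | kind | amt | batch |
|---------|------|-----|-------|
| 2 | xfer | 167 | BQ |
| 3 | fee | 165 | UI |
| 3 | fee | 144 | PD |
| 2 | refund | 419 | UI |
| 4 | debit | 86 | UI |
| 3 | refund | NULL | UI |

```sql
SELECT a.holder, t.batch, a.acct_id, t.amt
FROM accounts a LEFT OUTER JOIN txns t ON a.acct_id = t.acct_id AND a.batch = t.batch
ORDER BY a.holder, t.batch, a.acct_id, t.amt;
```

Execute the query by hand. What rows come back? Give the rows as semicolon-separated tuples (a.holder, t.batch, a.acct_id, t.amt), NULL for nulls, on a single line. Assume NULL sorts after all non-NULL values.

(Alice, NULL, 7, NULL); (Mona, NULL, 2, NULL); (Nora, BQ, 2, 167); (Quinn, UI, 3, 165); (Quinn, UI, 3, NULL); (Wendy, UI, 2, 419); (NULL, NULL, 7, NULL)

LEFT JOIN keeps every row from `accounts`; unmatched rows get NULL for `txns`'s columns.
Matching on a.acct_id = t.acct_id AND a.batch = t.batch.
- a row (acct_id=2, batch=PD): no match → kept, t columns NULL.
- a row (acct_id=7, batch=PD): no match → kept, t columns NULL.
- a row (acct_id=2, batch=BQ): matches 1 t row(s) → 1 output row(s).
- a row (acct_id=2, batch=UI): matches 1 t row(s) → 1 output row(s).
- a row (acct_id=7, batch=UI): no match → kept, t columns NULL.
- a row (acct_id=3, batch=UI): matches 2 t row(s) → 2 output row(s).
After projecting and ordering:
a.holder | t.batch | a.acct_id | t.amt
Alice | NULL | 7 | NULL
Mona | NULL | 2 | NULL
Nora | BQ | 2 | 167
Quinn | UI | 3 | 165
Quinn | UI | 3 | NULL
Wendy | UI | 2 | 419
NULL | NULL | 7 | NULL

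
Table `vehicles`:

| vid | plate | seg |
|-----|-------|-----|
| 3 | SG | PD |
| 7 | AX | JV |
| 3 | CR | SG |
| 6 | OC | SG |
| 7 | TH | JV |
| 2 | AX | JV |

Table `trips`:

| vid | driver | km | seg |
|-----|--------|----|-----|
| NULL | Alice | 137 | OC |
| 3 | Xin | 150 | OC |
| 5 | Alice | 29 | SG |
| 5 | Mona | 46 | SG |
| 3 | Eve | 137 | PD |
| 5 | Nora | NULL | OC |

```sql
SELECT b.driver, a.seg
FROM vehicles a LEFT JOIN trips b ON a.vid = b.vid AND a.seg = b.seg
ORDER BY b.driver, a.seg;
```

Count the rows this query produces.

LEFT JOIN keeps every row from `vehicles`; unmatched rows get NULL for `trips`'s columns.
Matching on a.vid = b.vid AND a.seg = b.seg. A NULL in a compared column never satisfies the condition.
- a row (vid=3, seg=PD): matches 1 b row(s) → 1 output row(s).
- a row (vid=7, seg=JV): no match → kept, b columns NULL.
- a row (vid=3, seg=SG): no match → kept, b columns NULL.
- a row (vid=6, seg=SG): no match → kept, b columns NULL.
- a row (vid=7, seg=JV): no match → kept, b columns NULL.
- a row (vid=2, seg=JV): no match → kept, b columns NULL.
Total: 1 matched + 5 padded = 6 rows.

6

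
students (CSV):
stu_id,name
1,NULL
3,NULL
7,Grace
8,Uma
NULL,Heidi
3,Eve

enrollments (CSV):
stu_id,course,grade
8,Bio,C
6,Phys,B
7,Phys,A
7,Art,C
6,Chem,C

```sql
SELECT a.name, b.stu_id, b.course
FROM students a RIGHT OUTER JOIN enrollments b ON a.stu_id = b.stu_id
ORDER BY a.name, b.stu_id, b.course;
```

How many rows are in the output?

RIGHT JOIN keeps every row from `enrollments`; unmatched rows get NULL for `students`'s columns.
Matching on a.stu_id = b.stu_id. A NULL in a compared column never satisfies the condition.
- a[0] stu_id=1 → no match.
- a[1] stu_id=3 → no match.
- a[2] stu_id=7 → 2 match(es) in b → 2 row(s).
- a[3] stu_id=8 → 1 match(es) in b → 1 row(s).
- a[4] stu_id=NULL → no match.
- a[5] stu_id=3 → no match.
- 2 b row(s) had no a match → kept, a columns NULL.
Total: 3 matched + 2 padded = 5 rows.

5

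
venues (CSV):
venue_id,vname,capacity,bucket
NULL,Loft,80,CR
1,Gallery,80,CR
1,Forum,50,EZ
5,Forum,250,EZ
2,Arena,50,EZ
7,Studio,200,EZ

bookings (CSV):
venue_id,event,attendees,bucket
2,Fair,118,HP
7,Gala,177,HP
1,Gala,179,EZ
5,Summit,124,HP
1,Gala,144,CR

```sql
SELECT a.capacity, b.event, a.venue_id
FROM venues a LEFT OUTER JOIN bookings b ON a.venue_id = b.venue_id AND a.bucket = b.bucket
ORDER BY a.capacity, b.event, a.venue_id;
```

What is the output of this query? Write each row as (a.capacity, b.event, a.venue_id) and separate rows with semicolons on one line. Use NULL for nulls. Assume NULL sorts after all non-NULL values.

(50, Gala, 1); (50, NULL, 2); (80, Gala, 1); (80, NULL, NULL); (200, NULL, 7); (250, NULL, 5)

LEFT JOIN keeps every row from `venues`; unmatched rows get NULL for `bookings`'s columns.
Matching on a.venue_id = b.venue_id AND a.bucket = b.bucket. A NULL in a compared column never satisfies the condition.
Matched pairs: 2; unmatched a rows kept: 4.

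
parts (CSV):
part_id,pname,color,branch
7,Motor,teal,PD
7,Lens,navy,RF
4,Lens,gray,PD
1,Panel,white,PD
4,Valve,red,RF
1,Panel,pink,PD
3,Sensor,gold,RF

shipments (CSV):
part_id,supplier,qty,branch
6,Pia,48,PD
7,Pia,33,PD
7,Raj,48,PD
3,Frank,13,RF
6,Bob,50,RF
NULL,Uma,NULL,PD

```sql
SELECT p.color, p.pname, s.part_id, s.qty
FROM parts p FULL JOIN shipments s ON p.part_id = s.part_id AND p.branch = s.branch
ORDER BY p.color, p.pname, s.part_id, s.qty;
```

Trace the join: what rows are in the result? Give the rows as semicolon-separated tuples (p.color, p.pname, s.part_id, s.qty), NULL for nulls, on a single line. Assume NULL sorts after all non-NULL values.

FULL OUTER JOIN keeps every row from both sides; unmatched rows get NULL for the other side's columns.
Matching on p.part_id = s.part_id AND p.branch = s.branch. A NULL in a compared column never satisfies the condition.
- p (part_id=7, branch=PD) pairs with 2 row(s) of s.
- p (part_id=7, branch=RF) has no partner → padded with NULL.
- p (part_id=4, branch=PD) has no partner → padded with NULL.
- p (part_id=1, branch=PD) has no partner → padded with NULL.
- p (part_id=4, branch=RF) has no partner → padded with NULL.
- p (part_id=1, branch=PD) has no partner → padded with NULL.
- p (part_id=3, branch=RF) pairs with 1 row(s) of s.
- 3 row(s) from s found no p partner → padded with NULL.

(gold, Sensor, 3, 13); (gray, Lens, NULL, NULL); (navy, Lens, NULL, NULL); (pink, Panel, NULL, NULL); (red, Valve, NULL, NULL); (teal, Motor, 7, 33); (teal, Motor, 7, 48); (white, Panel, NULL, NULL); (NULL, NULL, 6, 48); (NULL, NULL, 6, 50); (NULL, NULL, NULL, NULL)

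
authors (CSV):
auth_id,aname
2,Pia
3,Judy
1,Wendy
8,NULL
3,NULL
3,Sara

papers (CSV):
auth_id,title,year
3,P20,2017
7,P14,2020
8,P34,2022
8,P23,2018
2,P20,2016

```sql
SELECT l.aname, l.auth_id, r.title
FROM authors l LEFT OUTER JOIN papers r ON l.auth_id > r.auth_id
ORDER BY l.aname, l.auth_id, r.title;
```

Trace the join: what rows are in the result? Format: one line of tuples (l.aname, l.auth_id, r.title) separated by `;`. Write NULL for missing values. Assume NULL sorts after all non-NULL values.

(Judy, 3, P20); (Pia, 2, NULL); (Sara, 3, P20); (Wendy, 1, NULL); (NULL, 3, P20); (NULL, 8, P14); (NULL, 8, P20); (NULL, 8, P20)

LEFT JOIN keeps every row from `authors`; unmatched rows get NULL for `papers`'s columns.
Matching on l.auth_id > r.auth_id.
- l (auth_id=2) has no partner → padded with NULL.
- l (auth_id=3) pairs with 1 row(s) of r.
- l (auth_id=1) has no partner → padded with NULL.
- l (auth_id=8) pairs with 3 row(s) of r.
- l (auth_id=3) pairs with 1 row(s) of r.
- l (auth_id=3) pairs with 1 row(s) of r.
After projecting and ordering:
l.aname | l.auth_id | r.title
Judy | 3 | P20
Pia | 2 | NULL
Sara | 3 | P20
Wendy | 1 | NULL
NULL | 3 | P20
NULL | 8 | P14
NULL | 8 | P20
NULL | 8 | P20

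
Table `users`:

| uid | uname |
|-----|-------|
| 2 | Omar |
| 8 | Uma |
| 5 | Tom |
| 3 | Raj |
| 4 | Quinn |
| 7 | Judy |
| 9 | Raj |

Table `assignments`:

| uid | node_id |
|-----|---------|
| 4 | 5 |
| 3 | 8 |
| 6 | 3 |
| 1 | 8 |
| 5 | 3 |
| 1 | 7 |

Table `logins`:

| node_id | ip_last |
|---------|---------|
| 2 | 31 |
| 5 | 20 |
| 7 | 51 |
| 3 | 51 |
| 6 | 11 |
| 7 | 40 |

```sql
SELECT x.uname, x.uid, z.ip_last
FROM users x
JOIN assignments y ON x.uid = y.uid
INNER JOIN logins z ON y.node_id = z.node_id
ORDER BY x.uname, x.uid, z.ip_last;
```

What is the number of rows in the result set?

Step 1 — x INNER JOIN y on uid → 3 row(s).
Then INNER JOIN `logins z` on node_id: keep only rows whose y.node_id appears in z.
Result: 2 row(s).

2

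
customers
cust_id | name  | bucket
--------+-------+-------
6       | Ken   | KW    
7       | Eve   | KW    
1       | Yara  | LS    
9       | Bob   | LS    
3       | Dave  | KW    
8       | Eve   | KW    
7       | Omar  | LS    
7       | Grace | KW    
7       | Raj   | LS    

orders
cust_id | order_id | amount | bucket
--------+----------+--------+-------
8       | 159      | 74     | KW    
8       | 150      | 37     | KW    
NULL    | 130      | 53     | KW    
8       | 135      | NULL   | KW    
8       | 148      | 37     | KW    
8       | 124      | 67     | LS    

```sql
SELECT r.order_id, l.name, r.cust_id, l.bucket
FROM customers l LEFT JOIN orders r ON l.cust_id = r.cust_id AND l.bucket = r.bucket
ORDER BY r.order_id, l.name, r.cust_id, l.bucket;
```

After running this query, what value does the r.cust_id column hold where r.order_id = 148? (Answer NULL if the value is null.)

8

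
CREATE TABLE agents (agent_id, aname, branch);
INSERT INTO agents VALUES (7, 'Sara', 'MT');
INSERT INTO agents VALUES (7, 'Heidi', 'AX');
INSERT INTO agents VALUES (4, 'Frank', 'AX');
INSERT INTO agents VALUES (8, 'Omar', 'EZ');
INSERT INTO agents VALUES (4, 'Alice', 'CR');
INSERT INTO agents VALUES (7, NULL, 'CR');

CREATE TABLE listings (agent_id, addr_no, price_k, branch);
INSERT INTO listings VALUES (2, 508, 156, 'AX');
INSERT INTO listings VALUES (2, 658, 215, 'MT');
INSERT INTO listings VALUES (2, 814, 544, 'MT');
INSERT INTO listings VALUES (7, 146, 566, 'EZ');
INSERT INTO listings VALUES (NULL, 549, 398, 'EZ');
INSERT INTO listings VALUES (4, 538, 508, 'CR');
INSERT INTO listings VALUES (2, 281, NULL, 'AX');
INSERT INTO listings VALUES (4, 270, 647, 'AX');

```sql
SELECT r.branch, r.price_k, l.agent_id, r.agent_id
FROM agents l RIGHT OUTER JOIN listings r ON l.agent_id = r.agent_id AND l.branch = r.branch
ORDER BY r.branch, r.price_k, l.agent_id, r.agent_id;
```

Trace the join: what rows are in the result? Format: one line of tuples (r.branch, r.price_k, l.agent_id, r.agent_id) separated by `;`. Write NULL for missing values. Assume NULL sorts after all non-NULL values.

RIGHT JOIN keeps every row from `listings`; unmatched rows get NULL for `agents`'s columns.
Matching on l.agent_id = r.agent_id AND l.branch = r.branch. A NULL in a compared column never satisfies the condition.
Matched pairs: 2; unmatched r rows kept: 6.

(AX, 156, NULL, 2); (AX, 647, 4, 4); (AX, NULL, NULL, 2); (CR, 508, 4, 4); (EZ, 398, NULL, NULL); (EZ, 566, NULL, 7); (MT, 215, NULL, 2); (MT, 544, NULL, 2)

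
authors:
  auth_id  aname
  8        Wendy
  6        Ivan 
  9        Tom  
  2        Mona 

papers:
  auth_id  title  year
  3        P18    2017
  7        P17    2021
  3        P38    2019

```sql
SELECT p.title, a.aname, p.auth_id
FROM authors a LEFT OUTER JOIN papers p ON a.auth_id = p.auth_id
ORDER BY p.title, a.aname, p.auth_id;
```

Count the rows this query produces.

4

LEFT JOIN keeps every row from `authors`; unmatched rows get NULL for `papers`'s columns.
Matching on a.auth_id = p.auth_id.
- a[0] auth_id=8 → no match; kept with NULLs on the p side.
- a[1] auth_id=6 → no match; kept with NULLs on the p side.
- a[2] auth_id=9 → no match; kept with NULLs on the p side.
- a[3] auth_id=2 → no match; kept with NULLs on the p side.
Total: 0 matched + 4 padded = 4 rows.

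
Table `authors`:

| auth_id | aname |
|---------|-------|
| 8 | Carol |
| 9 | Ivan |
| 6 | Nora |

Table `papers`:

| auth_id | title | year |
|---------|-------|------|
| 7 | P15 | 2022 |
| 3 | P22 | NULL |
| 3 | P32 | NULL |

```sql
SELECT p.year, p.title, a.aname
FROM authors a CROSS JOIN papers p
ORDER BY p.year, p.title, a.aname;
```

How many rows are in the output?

9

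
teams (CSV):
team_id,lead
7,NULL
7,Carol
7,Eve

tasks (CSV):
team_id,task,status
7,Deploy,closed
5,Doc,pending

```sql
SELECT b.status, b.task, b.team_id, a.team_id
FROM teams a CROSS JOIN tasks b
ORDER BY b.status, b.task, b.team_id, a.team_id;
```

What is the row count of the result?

6

CROSS JOIN pairs every row of `teams` with every row of `tasks`: 3 × 2 = 6 rows.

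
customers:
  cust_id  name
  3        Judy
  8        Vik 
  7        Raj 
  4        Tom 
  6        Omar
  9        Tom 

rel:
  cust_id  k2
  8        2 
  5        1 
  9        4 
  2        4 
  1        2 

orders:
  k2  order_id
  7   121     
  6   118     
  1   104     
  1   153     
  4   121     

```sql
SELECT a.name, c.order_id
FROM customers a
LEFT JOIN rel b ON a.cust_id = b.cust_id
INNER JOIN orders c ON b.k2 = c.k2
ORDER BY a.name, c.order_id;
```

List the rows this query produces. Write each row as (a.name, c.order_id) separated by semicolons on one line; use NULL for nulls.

Joins associate left-to-right: customers LEFT JOIN rel on cust_id gives 6 intermediate row(s).
Then INNER JOIN `orders c` on k2: keep only rows whose b.k2 appears in c.

(Tom, 121)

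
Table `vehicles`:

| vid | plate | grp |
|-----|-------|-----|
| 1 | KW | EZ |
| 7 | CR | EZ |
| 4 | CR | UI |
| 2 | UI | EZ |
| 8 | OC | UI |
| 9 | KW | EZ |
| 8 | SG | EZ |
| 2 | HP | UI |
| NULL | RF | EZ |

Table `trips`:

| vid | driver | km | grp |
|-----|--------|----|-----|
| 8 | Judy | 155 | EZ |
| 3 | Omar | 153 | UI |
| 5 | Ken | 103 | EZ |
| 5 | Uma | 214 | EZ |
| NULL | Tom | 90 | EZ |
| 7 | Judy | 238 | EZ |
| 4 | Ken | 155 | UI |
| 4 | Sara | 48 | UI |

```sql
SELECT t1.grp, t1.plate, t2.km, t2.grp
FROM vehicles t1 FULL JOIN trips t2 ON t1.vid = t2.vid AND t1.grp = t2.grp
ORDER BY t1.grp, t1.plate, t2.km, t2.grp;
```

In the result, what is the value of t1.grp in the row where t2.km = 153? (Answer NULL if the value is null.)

NULL

FULL OUTER JOIN keeps every row from both sides; unmatched rows get NULL for the other side's columns.
Matching on t1.vid = t2.vid AND t1.grp = t2.grp. A NULL in a compared column never satisfies the condition.
- t1 (vid=1, grp=EZ) has no partner → padded with NULL.
- t1 (vid=7, grp=EZ) pairs with 1 row(s) of t2.
- t1 (vid=4, grp=UI) pairs with 2 row(s) of t2.
- t1 (vid=2, grp=EZ) has no partner → padded with NULL.
- t1 (vid=8, grp=UI) has no partner → padded with NULL.
- t1 (vid=9, grp=EZ) has no partner → padded with NULL.
- t1 (vid=8, grp=EZ) pairs with 1 row(s) of t2.
- t1 (vid=2, grp=UI) has no partner → padded with NULL.
- t1 (vid=NULL, grp=EZ) has no partner → padded with NULL.
- 4 t2 row(s) had no t1 match → kept, t1 columns NULL.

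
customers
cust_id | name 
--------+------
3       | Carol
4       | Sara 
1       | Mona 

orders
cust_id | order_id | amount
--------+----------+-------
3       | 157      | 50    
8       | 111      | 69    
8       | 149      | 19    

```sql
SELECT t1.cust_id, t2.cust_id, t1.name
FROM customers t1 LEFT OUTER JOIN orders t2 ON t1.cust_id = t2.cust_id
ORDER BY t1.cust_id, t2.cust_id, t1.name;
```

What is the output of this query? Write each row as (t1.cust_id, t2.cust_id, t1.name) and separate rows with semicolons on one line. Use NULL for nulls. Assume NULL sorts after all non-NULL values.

(1, NULL, Mona); (3, 3, Carol); (4, NULL, Sara)

LEFT JOIN keeps every row from `customers`; unmatched rows get NULL for `orders`'s columns.
Matching on t1.cust_id = t2.cust_id.
Matched pairs: 1; unmatched t1 rows kept: 2.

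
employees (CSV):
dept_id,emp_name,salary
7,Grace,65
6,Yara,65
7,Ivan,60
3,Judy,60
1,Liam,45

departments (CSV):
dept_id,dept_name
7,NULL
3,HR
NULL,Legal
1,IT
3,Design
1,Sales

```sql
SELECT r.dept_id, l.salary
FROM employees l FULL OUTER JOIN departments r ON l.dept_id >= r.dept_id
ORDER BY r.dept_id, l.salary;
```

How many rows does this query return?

FULL OUTER JOIN keeps every row from both sides; unmatched rows get NULL for the other side's columns.
Matching on l.dept_id >= r.dept_id. A NULL in a compared column never satisfies the condition.
- dept_id=7: 5 matching r row(s), so 5 row(s) emitted.
- dept_id=6: 4 matching r row(s), so 4 row(s) emitted.
- dept_id=7: 5 matching r row(s), so 5 row(s) emitted.
- dept_id=3: 4 matching r row(s), so 4 row(s) emitted.
- dept_id=1: 2 matching r row(s), so 2 row(s) emitted.
- 1 row(s) from r found no l partner → padded with NULL.
Total: 20 matched + 1 padded = 21 rows.

21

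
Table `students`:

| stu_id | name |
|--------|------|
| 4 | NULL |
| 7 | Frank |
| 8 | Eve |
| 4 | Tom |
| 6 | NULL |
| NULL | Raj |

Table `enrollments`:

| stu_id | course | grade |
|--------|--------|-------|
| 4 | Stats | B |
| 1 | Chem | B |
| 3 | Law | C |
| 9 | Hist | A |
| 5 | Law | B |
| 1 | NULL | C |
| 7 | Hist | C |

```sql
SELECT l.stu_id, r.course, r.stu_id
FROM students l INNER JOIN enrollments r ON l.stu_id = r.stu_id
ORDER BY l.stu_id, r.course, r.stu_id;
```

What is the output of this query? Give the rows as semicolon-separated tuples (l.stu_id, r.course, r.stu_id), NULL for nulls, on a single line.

(4, Stats, 4); (4, Stats, 4); (7, Hist, 7)

INNER JOIN keeps only pairs where the ON condition holds.
Matching on l.stu_id = r.stu_id. A NULL in a compared column never satisfies the condition.
Matched pairs: 3.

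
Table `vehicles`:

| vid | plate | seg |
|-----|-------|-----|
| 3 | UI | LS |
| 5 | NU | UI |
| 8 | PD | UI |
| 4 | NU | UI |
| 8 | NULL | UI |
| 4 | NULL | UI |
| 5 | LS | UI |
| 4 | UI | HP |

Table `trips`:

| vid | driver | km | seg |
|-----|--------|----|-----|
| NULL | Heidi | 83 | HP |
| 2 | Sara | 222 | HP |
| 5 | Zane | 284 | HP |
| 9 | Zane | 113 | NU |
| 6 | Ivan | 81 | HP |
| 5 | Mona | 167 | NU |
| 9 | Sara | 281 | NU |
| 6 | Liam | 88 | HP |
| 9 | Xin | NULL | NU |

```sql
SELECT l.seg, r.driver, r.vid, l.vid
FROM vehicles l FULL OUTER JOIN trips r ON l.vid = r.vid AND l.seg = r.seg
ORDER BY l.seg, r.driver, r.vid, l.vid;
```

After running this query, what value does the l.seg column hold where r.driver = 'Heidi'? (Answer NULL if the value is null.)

FULL OUTER JOIN keeps every row from both sides; unmatched rows get NULL for the other side's columns.
Matching on l.vid = r.vid AND l.seg = r.seg. A NULL in a compared column never satisfies the condition.
- l row (vid=3, seg=LS): no match → kept, r columns NULL.
- l row (vid=5, seg=UI): no match → kept, r columns NULL.
- l row (vid=8, seg=UI): no match → kept, r columns NULL.
- l row (vid=4, seg=UI): no match → kept, r columns NULL.
- l row (vid=8, seg=UI): no match → kept, r columns NULL.
- l row (vid=4, seg=UI): no match → kept, r columns NULL.
- l row (vid=5, seg=UI): no match → kept, r columns NULL.
- l row (vid=4, seg=HP): no match → kept, r columns NULL.
- 9 r row(s) had no l match → kept, l columns NULL.

NULL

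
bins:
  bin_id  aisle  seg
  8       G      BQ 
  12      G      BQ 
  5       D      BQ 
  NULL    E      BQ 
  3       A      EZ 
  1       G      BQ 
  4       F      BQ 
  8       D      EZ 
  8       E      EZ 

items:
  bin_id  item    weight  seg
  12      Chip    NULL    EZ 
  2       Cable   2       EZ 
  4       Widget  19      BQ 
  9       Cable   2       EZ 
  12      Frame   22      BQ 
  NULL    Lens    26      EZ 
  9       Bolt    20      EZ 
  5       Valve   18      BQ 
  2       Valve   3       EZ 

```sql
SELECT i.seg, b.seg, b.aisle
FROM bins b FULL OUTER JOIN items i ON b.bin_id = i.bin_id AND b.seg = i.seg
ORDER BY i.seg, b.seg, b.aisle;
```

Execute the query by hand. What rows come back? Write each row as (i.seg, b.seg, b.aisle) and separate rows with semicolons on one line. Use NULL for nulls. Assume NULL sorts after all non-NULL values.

FULL OUTER JOIN keeps every row from both sides; unmatched rows get NULL for the other side's columns.
Matching on b.bin_id = i.bin_id AND b.seg = i.seg. A NULL in a compared column never satisfies the condition.
- b row (bin_id=8, seg=BQ): no match → kept, i columns NULL.
- b row (bin_id=12, seg=BQ): matches 1 i row(s) → 1 output row(s).
- b row (bin_id=5, seg=BQ): matches 1 i row(s) → 1 output row(s).
- b row (bin_id=NULL, seg=BQ): no match → kept, i columns NULL.
- b row (bin_id=3, seg=EZ): no match → kept, i columns NULL.
- b row (bin_id=1, seg=BQ): no match → kept, i columns NULL.
- b row (bin_id=4, seg=BQ): matches 1 i row(s) → 1 output row(s).
- b row (bin_id=8, seg=EZ): no match → kept, i columns NULL.
- b row (bin_id=8, seg=EZ): no match → kept, i columns NULL.
- 6 i row(s) had no b match → kept, b columns NULL.

(BQ, BQ, D); (BQ, BQ, F); (BQ, BQ, G); (EZ, NULL, NULL); (EZ, NULL, NULL); (EZ, NULL, NULL); (EZ, NULL, NULL); (EZ, NULL, NULL); (EZ, NULL, NULL); (NULL, BQ, E); (NULL, BQ, G); (NULL, BQ, G); (NULL, EZ, A); (NULL, EZ, D); (NULL, EZ, E)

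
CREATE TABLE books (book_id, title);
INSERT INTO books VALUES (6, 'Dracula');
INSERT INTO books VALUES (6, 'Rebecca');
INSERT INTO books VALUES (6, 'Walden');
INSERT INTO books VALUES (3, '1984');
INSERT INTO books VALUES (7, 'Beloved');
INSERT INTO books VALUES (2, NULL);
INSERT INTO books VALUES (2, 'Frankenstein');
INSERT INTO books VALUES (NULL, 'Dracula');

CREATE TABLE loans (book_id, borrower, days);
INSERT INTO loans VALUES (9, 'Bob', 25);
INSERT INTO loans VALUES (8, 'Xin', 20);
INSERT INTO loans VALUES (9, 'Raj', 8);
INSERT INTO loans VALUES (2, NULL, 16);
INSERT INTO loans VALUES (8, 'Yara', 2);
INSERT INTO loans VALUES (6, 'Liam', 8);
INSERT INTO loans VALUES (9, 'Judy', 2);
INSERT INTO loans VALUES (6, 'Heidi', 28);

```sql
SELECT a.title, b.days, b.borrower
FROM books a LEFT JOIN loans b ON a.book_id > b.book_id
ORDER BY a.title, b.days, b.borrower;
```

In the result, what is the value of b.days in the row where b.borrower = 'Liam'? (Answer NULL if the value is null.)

8

LEFT JOIN keeps every row from `books`; unmatched rows get NULL for `loans`'s columns.
Matching on a.book_id > b.book_id. A NULL in a compared column never satisfies the condition.
- a (book_id=6) pairs with 1 row(s) of b.
- a (book_id=6) pairs with 1 row(s) of b.
- a (book_id=6) pairs with 1 row(s) of b.
- a (book_id=3) pairs with 1 row(s) of b.
- a (book_id=7) pairs with 3 row(s) of b.
- a (book_id=2) has no partner → padded with NULL.
- a (book_id=2) has no partner → padded with NULL.
- a (book_id=NULL) has no partner → padded with NULL.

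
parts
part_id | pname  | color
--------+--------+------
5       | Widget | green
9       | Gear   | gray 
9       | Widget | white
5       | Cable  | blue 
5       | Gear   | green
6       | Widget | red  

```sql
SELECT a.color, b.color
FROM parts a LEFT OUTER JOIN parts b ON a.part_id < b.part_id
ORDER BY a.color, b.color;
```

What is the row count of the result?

LEFT JOIN keeps every row from `parts a`; unmatched rows get NULL for `parts b`'s columns.
Matching on a.part_id < b.part_id.
- a row (part_id=5): matches 3 b row(s) → 3 output row(s).
- a row (part_id=9): no match → kept, b columns NULL.
- a row (part_id=9): no match → kept, b columns NULL.
- a row (part_id=5): matches 3 b row(s) → 3 output row(s).
- a row (part_id=5): matches 3 b row(s) → 3 output row(s).
- a row (part_id=6): matches 2 b row(s) → 2 output row(s).
Total: 11 matched + 2 padded = 13 rows.

13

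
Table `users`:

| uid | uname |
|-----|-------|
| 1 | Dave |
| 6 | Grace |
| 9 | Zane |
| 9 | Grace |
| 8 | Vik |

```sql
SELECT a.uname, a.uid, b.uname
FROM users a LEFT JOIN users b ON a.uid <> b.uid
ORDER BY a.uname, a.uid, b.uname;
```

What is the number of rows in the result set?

18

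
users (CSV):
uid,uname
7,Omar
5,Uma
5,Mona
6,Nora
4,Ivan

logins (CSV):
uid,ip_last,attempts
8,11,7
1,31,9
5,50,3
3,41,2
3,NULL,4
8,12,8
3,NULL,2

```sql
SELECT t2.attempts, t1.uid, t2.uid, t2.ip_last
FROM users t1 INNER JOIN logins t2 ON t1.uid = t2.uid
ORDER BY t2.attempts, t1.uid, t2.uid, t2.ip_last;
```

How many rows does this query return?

INNER JOIN keeps only pairs where the ON condition holds.
Matching on t1.uid = t2.uid.
- t1 row (uid=7): no match → dropped.
- t1 row (uid=5): matches 1 t2 row(s) → 1 output row(s).
- t1 row (uid=5): matches 1 t2 row(s) → 1 output row(s).
- t1 row (uid=6): no match → dropped.
- t1 row (uid=4): no match → dropped.
Total: 2 rows.

2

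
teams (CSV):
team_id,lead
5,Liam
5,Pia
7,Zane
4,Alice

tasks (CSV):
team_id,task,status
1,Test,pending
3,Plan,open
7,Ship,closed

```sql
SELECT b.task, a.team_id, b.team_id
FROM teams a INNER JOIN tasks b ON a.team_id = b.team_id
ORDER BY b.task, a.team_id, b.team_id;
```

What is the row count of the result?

1

INNER JOIN keeps only pairs where the ON condition holds.
Matching on a.team_id = b.team_id.
- team_id=5: no matching b row, dropped.
- team_id=5: no matching b row, dropped.
- team_id=7: 1 matching b row(s), so 1 row(s) emitted.
- team_id=4: no matching b row, dropped.
Total: 1 rows.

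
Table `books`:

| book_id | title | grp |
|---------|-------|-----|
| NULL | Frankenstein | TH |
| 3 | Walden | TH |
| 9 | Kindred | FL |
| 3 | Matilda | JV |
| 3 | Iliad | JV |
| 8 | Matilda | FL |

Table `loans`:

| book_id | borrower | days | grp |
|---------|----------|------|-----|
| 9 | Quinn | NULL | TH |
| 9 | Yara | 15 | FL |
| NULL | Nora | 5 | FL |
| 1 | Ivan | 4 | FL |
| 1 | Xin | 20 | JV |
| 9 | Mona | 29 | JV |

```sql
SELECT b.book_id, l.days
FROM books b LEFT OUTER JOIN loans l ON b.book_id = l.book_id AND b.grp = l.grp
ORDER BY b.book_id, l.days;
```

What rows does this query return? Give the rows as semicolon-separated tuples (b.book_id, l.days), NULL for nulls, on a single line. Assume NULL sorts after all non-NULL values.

LEFT JOIN keeps every row from `books`; unmatched rows get NULL for `loans`'s columns.
Matching on b.book_id = l.book_id AND b.grp = l.grp. A NULL in a compared column never satisfies the condition.
- b[0] book_id=NULL, grp=TH → no match; kept with NULLs on the l side.
- b[1] book_id=3, grp=TH → no match; kept with NULLs on the l side.
- b[2] book_id=9, grp=FL → 1 match(es) in l → 1 row(s).
- b[3] book_id=3, grp=JV → no match; kept with NULLs on the l side.
- b[4] book_id=3, grp=JV → no match; kept with NULLs on the l side.
- b[5] book_id=8, grp=FL → no match; kept with NULLs on the l side.
After projecting and ordering:
b.book_id | l.days
3 | NULL
3 | NULL
3 | NULL
8 | NULL
9 | 15
NULL | NULL

(3, NULL); (3, NULL); (3, NULL); (8, NULL); (9, 15); (NULL, NULL)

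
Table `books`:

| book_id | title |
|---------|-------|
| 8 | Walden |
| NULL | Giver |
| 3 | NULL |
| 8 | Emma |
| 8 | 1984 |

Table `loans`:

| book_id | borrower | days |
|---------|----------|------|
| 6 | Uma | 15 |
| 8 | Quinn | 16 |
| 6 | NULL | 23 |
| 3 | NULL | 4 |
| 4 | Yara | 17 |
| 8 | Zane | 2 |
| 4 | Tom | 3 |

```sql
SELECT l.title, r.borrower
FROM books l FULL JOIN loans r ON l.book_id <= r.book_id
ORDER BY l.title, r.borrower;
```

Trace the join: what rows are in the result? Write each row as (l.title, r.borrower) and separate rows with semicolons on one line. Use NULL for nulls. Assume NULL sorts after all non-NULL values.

(1984, Quinn); (1984, Zane); (Emma, Quinn); (Emma, Zane); (Giver, NULL); (Walden, Quinn); (Walden, Zane); (NULL, Quinn); (NULL, Tom); (NULL, Uma); (NULL, Yara); (NULL, Zane); (NULL, NULL); (NULL, NULL)

FULL OUTER JOIN keeps every row from both sides; unmatched rows get NULL for the other side's columns.
Matching on l.book_id <= r.book_id. A NULL in a compared column never satisfies the condition.
Matched pairs: 13; unmatched l rows kept: 1; unmatched r rows kept: 0.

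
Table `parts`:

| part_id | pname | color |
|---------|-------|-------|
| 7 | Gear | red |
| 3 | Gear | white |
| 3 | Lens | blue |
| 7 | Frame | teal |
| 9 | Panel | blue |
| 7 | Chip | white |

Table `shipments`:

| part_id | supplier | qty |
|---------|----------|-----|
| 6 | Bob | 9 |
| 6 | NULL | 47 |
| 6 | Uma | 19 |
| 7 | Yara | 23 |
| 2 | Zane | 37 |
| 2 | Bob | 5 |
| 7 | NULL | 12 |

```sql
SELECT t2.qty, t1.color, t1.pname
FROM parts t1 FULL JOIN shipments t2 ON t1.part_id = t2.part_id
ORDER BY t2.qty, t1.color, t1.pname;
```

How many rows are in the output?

FULL OUTER JOIN keeps every row from both sides; unmatched rows get NULL for the other side's columns.
Matching on t1.part_id = t2.part_id.
Matched pairs: 6; unmatched t1 rows kept: 3; unmatched t2 rows kept: 5.
Total: 6 matched + 8 padded = 14 rows.

14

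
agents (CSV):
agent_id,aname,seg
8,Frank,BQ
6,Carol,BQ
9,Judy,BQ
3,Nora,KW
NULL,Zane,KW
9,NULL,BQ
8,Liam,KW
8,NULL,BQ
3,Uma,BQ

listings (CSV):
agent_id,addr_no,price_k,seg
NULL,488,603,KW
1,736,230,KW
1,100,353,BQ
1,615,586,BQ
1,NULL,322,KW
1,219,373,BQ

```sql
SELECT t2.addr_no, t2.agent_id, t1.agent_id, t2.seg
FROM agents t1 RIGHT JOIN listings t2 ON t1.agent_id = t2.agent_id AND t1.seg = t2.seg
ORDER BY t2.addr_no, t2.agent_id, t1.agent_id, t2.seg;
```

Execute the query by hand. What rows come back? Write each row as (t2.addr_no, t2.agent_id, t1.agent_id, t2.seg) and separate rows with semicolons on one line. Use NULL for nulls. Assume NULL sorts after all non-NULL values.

RIGHT JOIN keeps every row from `listings`; unmatched rows get NULL for `agents`'s columns.
Matching on t1.agent_id = t2.agent_id AND t1.seg = t2.seg. A NULL in a compared column never satisfies the condition.
- t1[0] agent_id=8, seg=BQ → no match.
- t1[1] agent_id=6, seg=BQ → no match.
- t1[2] agent_id=9, seg=BQ → no match.
- t1[3] agent_id=3, seg=KW → no match.
- t1[4] agent_id=NULL, seg=KW → no match.
- t1[5] agent_id=9, seg=BQ → no match.
- t1[6] agent_id=8, seg=KW → no match.
- t1[7] agent_id=8, seg=BQ → no match.
- t1[8] agent_id=3, seg=BQ → no match.
- 6 row(s) from t2 found no t1 partner → padded with NULL.
After projecting and ordering:
t2.addr_no | t2.agent_id | t1.agent_id | t2.seg
100 | 1 | NULL | BQ
219 | 1 | NULL | BQ
488 | NULL | NULL | KW
615 | 1 | NULL | BQ
736 | 1 | NULL | KW
NULL | 1 | NULL | KW

(100, 1, NULL, BQ); (219, 1, NULL, BQ); (488, NULL, NULL, KW); (615, 1, NULL, BQ); (736, 1, NULL, KW); (NULL, 1, NULL, KW)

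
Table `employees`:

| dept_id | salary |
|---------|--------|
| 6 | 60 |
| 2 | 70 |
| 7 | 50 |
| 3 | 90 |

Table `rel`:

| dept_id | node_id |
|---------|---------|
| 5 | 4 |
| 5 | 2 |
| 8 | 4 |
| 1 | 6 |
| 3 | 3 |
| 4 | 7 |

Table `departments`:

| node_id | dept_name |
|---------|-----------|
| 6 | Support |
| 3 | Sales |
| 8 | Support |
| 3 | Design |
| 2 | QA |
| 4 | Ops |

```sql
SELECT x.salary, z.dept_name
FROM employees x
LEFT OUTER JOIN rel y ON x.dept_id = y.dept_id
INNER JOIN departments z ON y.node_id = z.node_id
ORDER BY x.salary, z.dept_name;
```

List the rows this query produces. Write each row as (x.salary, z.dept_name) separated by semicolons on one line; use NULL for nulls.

(90, Design); (90, Sales)

Joins associate left-to-right: employees LEFT JOIN rel on dept_id gives 4 intermediate row(s).
Then INNER JOIN `departments z` on node_id: keep only rows whose y.node_id appears in z.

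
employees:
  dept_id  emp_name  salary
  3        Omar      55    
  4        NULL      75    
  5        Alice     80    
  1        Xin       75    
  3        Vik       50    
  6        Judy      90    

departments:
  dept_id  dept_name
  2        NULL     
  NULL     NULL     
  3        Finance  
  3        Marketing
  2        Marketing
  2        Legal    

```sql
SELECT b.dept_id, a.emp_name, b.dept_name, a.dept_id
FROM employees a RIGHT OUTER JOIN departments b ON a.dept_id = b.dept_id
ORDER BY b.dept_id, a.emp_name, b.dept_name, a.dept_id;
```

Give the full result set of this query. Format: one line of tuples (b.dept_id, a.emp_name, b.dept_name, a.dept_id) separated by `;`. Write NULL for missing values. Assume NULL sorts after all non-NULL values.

(2, NULL, Legal, NULL); (2, NULL, Marketing, NULL); (2, NULL, NULL, NULL); (3, Omar, Finance, 3); (3, Omar, Marketing, 3); (3, Vik, Finance, 3); (3, Vik, Marketing, 3); (NULL, NULL, NULL, NULL)

RIGHT JOIN keeps every row from `departments`; unmatched rows get NULL for `employees`'s columns.
Matching on a.dept_id = b.dept_id. A NULL in a compared column never satisfies the condition.
Matched pairs: 4; unmatched b rows kept: 4.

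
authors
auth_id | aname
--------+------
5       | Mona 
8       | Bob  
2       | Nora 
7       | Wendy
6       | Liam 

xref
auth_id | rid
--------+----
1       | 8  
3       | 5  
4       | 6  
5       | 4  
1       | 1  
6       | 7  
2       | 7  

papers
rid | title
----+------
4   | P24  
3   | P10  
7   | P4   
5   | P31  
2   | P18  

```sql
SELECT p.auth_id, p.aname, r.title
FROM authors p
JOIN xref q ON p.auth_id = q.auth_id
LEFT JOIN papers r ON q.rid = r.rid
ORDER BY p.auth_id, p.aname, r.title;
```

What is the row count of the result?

3

Joins associate left-to-right: authors INNER JOIN xref on auth_id gives 3 intermediate row(s).
Then LEFT JOIN `papers r` on rid: each of those 3 rows is kept; rows whose q.rid has no match in r get NULL for r's columns.
Result: 3 row(s).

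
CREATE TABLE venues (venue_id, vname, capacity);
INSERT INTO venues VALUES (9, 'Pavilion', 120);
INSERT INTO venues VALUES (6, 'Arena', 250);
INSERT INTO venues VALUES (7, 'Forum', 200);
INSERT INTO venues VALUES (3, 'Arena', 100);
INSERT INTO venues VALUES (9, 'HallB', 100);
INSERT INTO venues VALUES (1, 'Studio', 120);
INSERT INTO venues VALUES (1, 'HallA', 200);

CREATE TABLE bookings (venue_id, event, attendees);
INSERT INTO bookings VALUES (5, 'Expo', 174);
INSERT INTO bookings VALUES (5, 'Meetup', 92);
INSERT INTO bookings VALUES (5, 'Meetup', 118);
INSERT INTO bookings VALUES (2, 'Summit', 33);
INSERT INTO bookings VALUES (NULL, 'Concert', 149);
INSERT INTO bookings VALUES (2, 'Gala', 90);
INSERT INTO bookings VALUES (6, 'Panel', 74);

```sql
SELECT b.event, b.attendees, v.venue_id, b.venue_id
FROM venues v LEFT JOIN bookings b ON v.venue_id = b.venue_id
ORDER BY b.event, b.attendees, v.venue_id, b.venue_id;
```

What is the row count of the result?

7

LEFT JOIN keeps every row from `venues`; unmatched rows get NULL for `bookings`'s columns.
Matching on v.venue_id = b.venue_id. A NULL in a compared column never satisfies the condition.
- v row (venue_id=9): no match → kept, b columns NULL.
- v row (venue_id=6): matches 1 b row(s) → 1 output row(s).
- v row (venue_id=7): no match → kept, b columns NULL.
- v row (venue_id=3): no match → kept, b columns NULL.
- v row (venue_id=9): no match → kept, b columns NULL.
- v row (venue_id=1): no match → kept, b columns NULL.
- v row (venue_id=1): no match → kept, b columns NULL.
Total: 1 matched + 6 padded = 7 rows.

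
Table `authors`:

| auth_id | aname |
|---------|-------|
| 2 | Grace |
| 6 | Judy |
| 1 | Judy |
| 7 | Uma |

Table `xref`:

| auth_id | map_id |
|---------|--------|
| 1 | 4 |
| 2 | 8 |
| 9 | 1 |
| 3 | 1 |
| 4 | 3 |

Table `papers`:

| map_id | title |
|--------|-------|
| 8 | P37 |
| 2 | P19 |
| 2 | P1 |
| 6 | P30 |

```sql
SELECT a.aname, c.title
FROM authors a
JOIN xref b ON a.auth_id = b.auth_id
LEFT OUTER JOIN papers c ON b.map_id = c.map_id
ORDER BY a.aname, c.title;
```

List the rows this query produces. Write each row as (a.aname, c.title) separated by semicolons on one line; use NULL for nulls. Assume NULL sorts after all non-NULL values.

(Grace, P37); (Judy, NULL)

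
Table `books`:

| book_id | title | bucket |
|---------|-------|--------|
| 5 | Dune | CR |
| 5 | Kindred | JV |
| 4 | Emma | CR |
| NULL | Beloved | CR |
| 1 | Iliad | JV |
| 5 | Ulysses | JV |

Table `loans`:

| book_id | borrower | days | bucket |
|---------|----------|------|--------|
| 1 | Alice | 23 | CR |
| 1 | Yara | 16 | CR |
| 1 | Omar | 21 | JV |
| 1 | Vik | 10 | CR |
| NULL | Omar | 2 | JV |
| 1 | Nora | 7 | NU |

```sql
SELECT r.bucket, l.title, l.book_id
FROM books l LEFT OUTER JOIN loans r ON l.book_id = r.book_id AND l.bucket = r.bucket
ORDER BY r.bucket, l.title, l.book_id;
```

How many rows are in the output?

6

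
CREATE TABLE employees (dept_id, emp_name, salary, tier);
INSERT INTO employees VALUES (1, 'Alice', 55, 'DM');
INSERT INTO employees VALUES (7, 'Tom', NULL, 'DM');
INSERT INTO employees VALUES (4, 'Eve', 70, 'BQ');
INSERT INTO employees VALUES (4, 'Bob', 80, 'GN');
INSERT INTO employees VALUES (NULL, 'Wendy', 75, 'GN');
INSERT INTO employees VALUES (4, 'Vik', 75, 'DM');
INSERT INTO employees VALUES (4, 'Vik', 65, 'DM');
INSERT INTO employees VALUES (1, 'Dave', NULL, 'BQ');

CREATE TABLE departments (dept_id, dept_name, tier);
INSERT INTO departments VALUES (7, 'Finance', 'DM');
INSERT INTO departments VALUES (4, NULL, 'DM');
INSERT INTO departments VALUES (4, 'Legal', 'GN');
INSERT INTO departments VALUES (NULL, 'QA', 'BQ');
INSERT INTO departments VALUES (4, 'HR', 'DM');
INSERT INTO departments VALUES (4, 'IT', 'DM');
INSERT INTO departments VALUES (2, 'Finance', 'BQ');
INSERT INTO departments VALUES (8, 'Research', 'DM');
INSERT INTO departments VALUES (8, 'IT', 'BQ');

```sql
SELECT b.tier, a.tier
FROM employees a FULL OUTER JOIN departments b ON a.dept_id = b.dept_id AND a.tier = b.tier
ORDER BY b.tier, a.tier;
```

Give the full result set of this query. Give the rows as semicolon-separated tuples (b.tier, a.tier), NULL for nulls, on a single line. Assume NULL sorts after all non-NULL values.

(BQ, NULL); (BQ, NULL); (BQ, NULL); (DM, DM); (DM, DM); (DM, DM); (DM, DM); (DM, DM); (DM, DM); (DM, DM); (DM, NULL); (GN, GN); (NULL, BQ); (NULL, BQ); (NULL, DM); (NULL, GN)

FULL OUTER JOIN keeps every row from both sides; unmatched rows get NULL for the other side's columns.
Matching on a.dept_id = b.dept_id AND a.tier = b.tier. A NULL in a compared column never satisfies the condition.
- a row (dept_id=1, tier=DM): no match → kept, b columns NULL.
- a row (dept_id=7, tier=DM): matches 1 b row(s) → 1 output row(s).
- a row (dept_id=4, tier=BQ): no match → kept, b columns NULL.
- a row (dept_id=4, tier=GN): matches 1 b row(s) → 1 output row(s).
- a row (dept_id=NULL, tier=GN): no match → kept, b columns NULL.
- a row (dept_id=4, tier=DM): matches 3 b row(s) → 3 output row(s).
- a row (dept_id=4, tier=DM): matches 3 b row(s) → 3 output row(s).
- a row (dept_id=1, tier=BQ): no match → kept, b columns NULL.
- 4 b row(s) had no a match → kept, a columns NULL.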